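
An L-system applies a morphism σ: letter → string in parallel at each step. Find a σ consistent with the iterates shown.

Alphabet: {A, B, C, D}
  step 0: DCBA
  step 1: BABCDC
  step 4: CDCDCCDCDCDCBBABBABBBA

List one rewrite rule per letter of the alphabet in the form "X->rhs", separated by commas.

A->C, B->CD, C->B, D->BA

  step 0 ⇒ step 1: DCBA ⇒ BA·B·CD·C
    A ↦ C
    B ↦ CD
    C ↦ B
    D ↦ BA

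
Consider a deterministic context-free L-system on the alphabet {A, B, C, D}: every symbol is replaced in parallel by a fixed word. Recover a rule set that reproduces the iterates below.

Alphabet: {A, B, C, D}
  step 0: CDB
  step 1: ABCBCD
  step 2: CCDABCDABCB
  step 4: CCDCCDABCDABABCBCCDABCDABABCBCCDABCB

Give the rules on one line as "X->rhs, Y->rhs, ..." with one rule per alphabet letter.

  step 1 ⇒ step 2: ABCBCD ⇒ C·CD·AB·CD·AB·CB
    A ↦ C
    B ↦ CD
    C ↦ AB
    D ↦ CB

A->C, B->CD, C->AB, D->CB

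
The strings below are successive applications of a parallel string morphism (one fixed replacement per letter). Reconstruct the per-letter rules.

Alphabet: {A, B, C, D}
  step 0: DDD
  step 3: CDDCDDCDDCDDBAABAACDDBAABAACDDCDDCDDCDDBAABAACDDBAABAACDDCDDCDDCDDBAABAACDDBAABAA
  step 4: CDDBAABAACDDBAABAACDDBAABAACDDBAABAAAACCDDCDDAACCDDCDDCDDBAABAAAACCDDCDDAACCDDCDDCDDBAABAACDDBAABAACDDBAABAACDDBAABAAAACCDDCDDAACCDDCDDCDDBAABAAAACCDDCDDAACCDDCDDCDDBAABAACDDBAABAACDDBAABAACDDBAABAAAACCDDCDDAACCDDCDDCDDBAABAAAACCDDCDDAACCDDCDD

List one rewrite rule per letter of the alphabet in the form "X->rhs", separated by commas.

A->CDD, B->AAC, C->CDD, D->BAA

  step 3 ⇒ step 4: CDDCDDCDDCDDBAABAACDDBAABAACDDCDDCDDCDDBAABAACDDBAABAACDDCDDCDDCDDBAABAACDDBAABAA ⇒ CDD·BAA·BAA·CDD·BAA·BAA·CDD·BAA·BAA·CDD·BAA·BAA·AAC·CDD·CDD·AAC·CDD·CDD·CDD·BAA·BAA·AAC·CDD·CDD·AAC·CDD·CDD·CDD·BAA·BAA·CDD·BAA·BAA·CDD·BAA·BAA·CDD·BAA·BAA·AAC·CDD·CDD·AAC·CDD·CDD·CDD·BAA·BAA·AAC·CDD·CDD·AAC·CDD·CDD·CDD·BAA·BAA·CDD·BAA·BAA·CDD·BAA·BAA·CDD·BAA·BAA·AAC·CDD·CDD·AAC·CDD·CDD·CDD·BAA·BAA·AAC·CDD·CDD·AAC·CDD·CDD
    A ↦ CDD
    B ↦ AAC
    C ↦ CDD
    D ↦ BAA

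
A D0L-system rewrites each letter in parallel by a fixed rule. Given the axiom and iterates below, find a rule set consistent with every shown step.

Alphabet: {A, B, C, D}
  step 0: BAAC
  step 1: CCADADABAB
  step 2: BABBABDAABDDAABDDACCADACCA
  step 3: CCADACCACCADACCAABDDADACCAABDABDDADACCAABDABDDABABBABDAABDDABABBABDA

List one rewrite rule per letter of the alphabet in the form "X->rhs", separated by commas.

  step 2 ⇒ step 3: BABBABDAABDDAABDDACCADACCA ⇒ CCA·DA·CCA·CCA·DA·CCA·ABD·DA·DA·CCA·ABD·ABD·DA·DA·CCA·ABD·ABD·DA·BAB·BAB·DA·ABD·DA·BAB·BAB·DA
    A ↦ DA
    B ↦ CCA
    C ↦ BAB
    D ↦ ABD

A->DA, B->CCA, C->BAB, D->ABD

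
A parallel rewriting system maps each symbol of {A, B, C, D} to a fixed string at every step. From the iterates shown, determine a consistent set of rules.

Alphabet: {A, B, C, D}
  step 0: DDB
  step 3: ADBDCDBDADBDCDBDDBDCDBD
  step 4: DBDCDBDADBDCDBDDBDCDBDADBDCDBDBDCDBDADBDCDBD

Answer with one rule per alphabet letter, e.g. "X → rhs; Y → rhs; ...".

  step 3 ⇒ step 4: ADBDCDBDADBDCDBDDBDCDBD ⇒ D·BD·CD·BD·AD·BD·CD·BD·D·BD·CD·BD·AD·BD·CD·BD·BD·CD·BD·AD·BD·CD·BD
    A ↦ D
    B ↦ CD
    C ↦ AD
    D ↦ BD

A->D, B->CD, C->AD, D->BD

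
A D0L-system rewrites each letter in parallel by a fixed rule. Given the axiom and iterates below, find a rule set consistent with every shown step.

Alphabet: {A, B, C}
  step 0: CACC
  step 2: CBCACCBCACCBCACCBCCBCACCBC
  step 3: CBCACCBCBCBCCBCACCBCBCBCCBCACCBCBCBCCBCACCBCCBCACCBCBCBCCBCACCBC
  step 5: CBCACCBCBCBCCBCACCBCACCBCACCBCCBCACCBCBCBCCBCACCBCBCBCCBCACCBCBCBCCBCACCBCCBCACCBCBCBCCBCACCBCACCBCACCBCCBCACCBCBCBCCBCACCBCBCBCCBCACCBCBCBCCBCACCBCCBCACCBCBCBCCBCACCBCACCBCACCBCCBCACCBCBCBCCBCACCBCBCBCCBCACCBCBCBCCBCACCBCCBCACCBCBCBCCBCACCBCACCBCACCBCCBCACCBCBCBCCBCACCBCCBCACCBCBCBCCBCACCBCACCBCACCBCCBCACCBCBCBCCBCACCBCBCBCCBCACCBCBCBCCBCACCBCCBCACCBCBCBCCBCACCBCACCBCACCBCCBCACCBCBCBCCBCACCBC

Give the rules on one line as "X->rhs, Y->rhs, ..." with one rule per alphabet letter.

  step 2 ⇒ step 3: CBCACCBCACCBCACCBCCBCACCBC ⇒ CBC·AC·CBC·B·CBC·CBC·AC·CBC·B·CBC·CBC·AC·CBC·B·CBC·CBC·AC·CBC·CBC·AC·CBC·B·CBC·CBC·AC·CBC
    A ↦ B
    B ↦ AC
    C ↦ CBC

A->B, B->AC, C->CBC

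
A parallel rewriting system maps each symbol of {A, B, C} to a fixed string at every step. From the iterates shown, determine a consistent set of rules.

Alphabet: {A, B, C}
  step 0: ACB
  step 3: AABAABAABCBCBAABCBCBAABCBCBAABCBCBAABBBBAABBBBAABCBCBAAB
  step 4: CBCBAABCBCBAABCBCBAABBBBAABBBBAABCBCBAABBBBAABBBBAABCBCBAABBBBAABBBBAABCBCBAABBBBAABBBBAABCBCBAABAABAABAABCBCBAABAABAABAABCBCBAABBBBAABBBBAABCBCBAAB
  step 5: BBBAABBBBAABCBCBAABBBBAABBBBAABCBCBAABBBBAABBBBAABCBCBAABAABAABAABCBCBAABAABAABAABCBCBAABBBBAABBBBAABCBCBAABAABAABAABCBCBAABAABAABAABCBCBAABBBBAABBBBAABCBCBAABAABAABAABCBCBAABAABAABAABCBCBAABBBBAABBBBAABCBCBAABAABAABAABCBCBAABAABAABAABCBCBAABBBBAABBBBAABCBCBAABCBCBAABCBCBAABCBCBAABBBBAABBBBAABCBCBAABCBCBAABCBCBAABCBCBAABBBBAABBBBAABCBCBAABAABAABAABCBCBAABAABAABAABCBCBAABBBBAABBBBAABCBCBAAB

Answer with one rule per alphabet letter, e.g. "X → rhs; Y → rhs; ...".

  step 4 ⇒ step 5: CBCBAABCBCBAABCBCBAABBBBAABBBBAABCBCBAABBBBAABBBBAABCBCBAABBBBAABBBBAABCBCBAABBBBAABBBBAABCBCBAABAABAABAABCBCBAABAABAABAABCBCBAABBBBAABBBBAABCBCBAAB ⇒ BBB·AAB·BBB·AAB·CB·CB·AAB·BBB·AAB·BBB·AAB·CB·CB·AAB·BBB·AAB·BBB·AAB·CB·CB·AAB·AAB·AAB·AAB·CB·CB·AAB·AAB·AAB·AAB·CB·CB·AAB·BBB·AAB·BBB·AAB·CB·CB·AAB·AAB·AAB·AAB·CB·CB·AAB·AAB·AAB·AAB·CB·CB·AAB·BBB·AAB·BBB·AAB·CB·CB·AAB·AAB·AAB·AAB·CB·CB·AAB·AAB·AAB·AAB·CB·CB·AAB·BBB·AAB·BBB·AAB·CB·CB·AAB·AAB·AAB·AAB·CB·CB·AAB·AAB·AAB·AAB·CB·CB·AAB·BBB·AAB·BBB·AAB·CB·CB·AAB·CB·CB·AAB·CB·CB·AAB·CB·CB·AAB·BBB·AAB·BBB·AAB·CB·CB·AAB·CB·CB·AAB·CB·CB·AAB·CB·CB·AAB·BBB·AAB·BBB·AAB·CB·CB·AAB·AAB·AAB·AAB·CB·CB·AAB·AAB·AAB·AAB·CB·CB·AAB·BBB·AAB·BBB·AAB·CB·CB·AAB
    A ↦ CB
    B ↦ AAB
    C ↦ BBB

A->CB, B->AAB, C->BBB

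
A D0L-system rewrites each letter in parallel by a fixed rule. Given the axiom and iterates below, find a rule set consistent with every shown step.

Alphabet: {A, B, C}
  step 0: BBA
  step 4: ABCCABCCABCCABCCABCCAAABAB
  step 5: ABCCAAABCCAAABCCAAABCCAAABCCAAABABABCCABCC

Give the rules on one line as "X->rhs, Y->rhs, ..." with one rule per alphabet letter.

A->AB, B->CC, C->A

  step 4 ⇒ step 5: ABCCABCCABCCABCCABCCAAABAB ⇒ AB·CC·A·A·AB·CC·A·A·AB·CC·A·A·AB·CC·A·A·AB·CC·A·A·AB·AB·AB·CC·AB·CC
    A ↦ AB
    B ↦ CC
    C ↦ A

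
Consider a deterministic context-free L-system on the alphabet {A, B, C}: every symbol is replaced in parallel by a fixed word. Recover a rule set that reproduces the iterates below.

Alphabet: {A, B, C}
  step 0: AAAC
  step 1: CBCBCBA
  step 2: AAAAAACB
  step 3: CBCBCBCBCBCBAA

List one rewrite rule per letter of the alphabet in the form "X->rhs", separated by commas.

A->CB, B->A, C->A

  step 2 ⇒ step 3: AAAAAACB ⇒ CB·CB·CB·CB·CB·CB·A·A
    A ↦ CB
    B ↦ A
    C ↦ A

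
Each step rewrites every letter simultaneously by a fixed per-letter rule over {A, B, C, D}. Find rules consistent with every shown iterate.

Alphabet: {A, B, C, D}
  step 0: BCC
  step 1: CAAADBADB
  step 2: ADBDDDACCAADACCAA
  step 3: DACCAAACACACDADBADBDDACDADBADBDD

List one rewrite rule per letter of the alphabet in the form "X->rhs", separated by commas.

  step 2 ⇒ step 3: ADBDDDACCAADACCAA ⇒ D·AC·CAA·AC·AC·AC·D·ADB·ADB·D·D·AC·D·ADB·ADB·D·D
    A ↦ D
    B ↦ CAA
    C ↦ ADB
    D ↦ AC

A->D, B->CAA, C->ADB, D->AC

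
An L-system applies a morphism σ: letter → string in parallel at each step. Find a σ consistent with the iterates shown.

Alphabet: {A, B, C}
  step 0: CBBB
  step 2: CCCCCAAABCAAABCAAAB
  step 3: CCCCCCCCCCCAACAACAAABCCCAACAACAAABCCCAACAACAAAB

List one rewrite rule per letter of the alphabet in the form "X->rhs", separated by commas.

  step 2 ⇒ step 3: CCCCCAAABCAAABCAAAB ⇒ CC·CC·CC·CC·CC·CAA·CAA·CAA·AB·CC·CAA·CAA·CAA·AB·CC·CAA·CAA·CAA·AB
    A ↦ CAA
    B ↦ AB
    C ↦ CC

A->CAA, B->AB, C->CC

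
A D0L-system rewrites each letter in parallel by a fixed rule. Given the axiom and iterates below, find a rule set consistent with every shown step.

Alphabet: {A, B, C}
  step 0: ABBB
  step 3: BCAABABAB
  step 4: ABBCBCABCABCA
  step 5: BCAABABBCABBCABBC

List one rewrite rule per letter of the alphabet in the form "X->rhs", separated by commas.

A->BC, B->A, C->B

  step 4 ⇒ step 5: ABBCBCABCABCA ⇒ BC·A·A·B·A·B·BC·A·B·BC·A·B·BC
    A ↦ BC
    B ↦ A
    C ↦ B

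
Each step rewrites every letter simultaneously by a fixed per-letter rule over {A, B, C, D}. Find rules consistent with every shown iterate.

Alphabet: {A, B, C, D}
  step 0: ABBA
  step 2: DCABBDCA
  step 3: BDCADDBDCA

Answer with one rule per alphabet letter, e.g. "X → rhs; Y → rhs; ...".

A->CA, B->D, C->D, D->B

  step 2 ⇒ step 3: DCABBDCA ⇒ B·D·CA·D·D·B·D·CA
    A ↦ CA
    B ↦ D
    C ↦ D
    D ↦ B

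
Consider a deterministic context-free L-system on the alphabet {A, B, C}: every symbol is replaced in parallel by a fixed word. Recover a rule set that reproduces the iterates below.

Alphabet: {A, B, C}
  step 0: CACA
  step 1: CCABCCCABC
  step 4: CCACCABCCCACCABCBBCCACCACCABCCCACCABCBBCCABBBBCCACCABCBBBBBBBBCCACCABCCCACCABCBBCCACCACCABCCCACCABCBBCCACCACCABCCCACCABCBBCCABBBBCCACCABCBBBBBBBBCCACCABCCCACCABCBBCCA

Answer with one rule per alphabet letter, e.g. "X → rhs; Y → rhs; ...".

  step 0 ⇒ step 1: CACA ⇒ CCA·BC·CCA·BC
    A ↦ BC
    C ↦ CCA
    B ↦ BB  (constrained at step 1)

A->BC, B->BB, C->CCA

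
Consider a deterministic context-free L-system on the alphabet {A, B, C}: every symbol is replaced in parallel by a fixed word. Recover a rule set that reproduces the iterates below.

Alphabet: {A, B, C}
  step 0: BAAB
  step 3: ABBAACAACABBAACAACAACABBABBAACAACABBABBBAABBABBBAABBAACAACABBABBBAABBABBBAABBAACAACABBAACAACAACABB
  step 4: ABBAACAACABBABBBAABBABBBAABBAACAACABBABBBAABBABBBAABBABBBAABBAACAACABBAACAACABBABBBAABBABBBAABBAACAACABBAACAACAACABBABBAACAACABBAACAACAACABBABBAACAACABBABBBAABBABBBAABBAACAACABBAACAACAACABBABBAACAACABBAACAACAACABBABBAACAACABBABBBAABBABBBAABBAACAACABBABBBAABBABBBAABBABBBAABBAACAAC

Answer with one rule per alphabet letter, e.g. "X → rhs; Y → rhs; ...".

A->ABB, B->AAC, C->BA

  step 3 ⇒ step 4: ABBAACAACABBAACAACAACABBABBAACAACABBABBBAABBABBBAABBAACAACABBABBBAABBABBBAABBAACAACABBAACAACAACABB ⇒ ABB·AAC·AAC·ABB·ABB·BA·ABB·ABB·BA·ABB·AAC·AAC·ABB·ABB·BA·ABB·ABB·BA·ABB·ABB·BA·ABB·AAC·AAC·ABB·AAC·AAC·ABB·ABB·BA·ABB·ABB·BA·ABB·AAC·AAC·ABB·AAC·AAC·AAC·ABB·ABB·AAC·AAC·ABB·AAC·AAC·AAC·ABB·ABB·AAC·AAC·ABB·ABB·BA·ABB·ABB·BA·ABB·AAC·AAC·ABB·AAC·AAC·AAC·ABB·ABB·AAC·AAC·ABB·AAC·AAC·AAC·ABB·ABB·AAC·AAC·ABB·ABB·BA·ABB·ABB·BA·ABB·AAC·AAC·ABB·ABB·BA·ABB·ABB·BA·ABB·ABB·BA·ABB·AAC·AAC
    A ↦ ABB
    B ↦ AAC
    C ↦ BA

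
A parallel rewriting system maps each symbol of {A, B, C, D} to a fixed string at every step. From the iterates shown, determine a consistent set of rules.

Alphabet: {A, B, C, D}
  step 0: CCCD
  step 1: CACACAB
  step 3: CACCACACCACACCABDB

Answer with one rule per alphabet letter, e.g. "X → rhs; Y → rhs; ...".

A->C, B->DB, C->CA, D->B

  step 0 ⇒ step 1: CCCD ⇒ CA·CA·CA·B
    C ↦ CA
    D ↦ B
    A ↦ C  (constrained at step 1)
    B ↦ DB  (constrained at step 1)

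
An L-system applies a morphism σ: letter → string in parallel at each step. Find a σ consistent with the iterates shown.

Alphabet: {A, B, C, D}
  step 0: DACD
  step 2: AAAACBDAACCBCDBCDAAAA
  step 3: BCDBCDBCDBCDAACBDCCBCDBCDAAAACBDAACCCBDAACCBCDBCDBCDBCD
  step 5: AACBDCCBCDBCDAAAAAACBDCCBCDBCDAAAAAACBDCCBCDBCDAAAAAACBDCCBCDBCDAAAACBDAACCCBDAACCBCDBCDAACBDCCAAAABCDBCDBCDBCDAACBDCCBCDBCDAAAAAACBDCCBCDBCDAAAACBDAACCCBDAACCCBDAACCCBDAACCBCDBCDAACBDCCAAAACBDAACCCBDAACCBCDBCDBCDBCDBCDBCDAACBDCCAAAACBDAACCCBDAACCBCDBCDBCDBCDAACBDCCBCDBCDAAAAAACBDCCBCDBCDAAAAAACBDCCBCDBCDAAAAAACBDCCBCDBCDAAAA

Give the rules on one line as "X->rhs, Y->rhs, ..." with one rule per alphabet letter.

A->BCD, B->CBD, C->AA, D->CC

  step 2 ⇒ step 3: AAAACBDAACCBCDBCDAAAA ⇒ BCD·BCD·BCD·BCD·AA·CBD·CC·BCD·BCD·AA·AA·CBD·AA·CC·CBD·AA·CC·BCD·BCD·BCD·BCD
    A ↦ BCD
    B ↦ CBD
    C ↦ AA
    D ↦ CC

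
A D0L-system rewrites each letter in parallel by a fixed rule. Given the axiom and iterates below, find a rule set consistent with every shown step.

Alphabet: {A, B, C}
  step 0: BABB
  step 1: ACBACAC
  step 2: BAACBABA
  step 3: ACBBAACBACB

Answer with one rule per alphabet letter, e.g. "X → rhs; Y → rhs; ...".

  step 2 ⇒ step 3: BAACBABA ⇒ AC·B·B·A·AC·B·AC·B
    A ↦ B
    B ↦ AC
    C ↦ A

A->B, B->AC, C->A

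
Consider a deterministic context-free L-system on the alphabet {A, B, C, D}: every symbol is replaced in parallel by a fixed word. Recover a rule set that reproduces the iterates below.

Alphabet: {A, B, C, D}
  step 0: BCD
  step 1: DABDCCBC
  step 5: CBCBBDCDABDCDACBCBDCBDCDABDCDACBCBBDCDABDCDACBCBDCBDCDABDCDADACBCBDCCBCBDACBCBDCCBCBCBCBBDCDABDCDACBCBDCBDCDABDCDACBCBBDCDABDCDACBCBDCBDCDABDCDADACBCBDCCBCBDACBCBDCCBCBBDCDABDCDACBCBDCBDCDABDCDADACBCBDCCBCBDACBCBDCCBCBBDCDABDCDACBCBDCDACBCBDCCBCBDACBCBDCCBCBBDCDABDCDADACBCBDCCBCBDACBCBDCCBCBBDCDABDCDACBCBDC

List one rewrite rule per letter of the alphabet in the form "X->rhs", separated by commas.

  step 0 ⇒ step 1: BCD ⇒ DA·BDC·CBC
    B ↦ DA
    C ↦ BDC
    D ↦ CBC
    A ↦ B  (constrained at step 1)

A->B, B->DA, C->BDC, D->CBC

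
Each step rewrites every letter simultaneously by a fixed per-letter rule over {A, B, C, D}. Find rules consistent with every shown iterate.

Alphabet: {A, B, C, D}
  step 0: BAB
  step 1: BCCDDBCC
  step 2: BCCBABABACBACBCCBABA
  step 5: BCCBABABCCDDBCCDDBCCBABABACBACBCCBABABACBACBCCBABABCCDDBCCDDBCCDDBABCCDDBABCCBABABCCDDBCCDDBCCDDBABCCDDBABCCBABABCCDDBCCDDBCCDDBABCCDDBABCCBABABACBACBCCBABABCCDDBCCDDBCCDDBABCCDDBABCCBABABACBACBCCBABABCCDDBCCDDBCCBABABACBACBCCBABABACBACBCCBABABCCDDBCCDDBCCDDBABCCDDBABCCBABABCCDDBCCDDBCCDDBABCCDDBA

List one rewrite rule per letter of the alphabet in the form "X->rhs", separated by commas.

A->DD, B->BCC, C->BA, D->BAC

  step 1 ⇒ step 2: BCCDDBCC ⇒ BCC·BA·BA·BAC·BAC·BCC·BA·BA
    B ↦ BCC
    C ↦ BA
    D ↦ BAC
  step 0 ⇒ step 1: BAB ⇒ BCC·DD·BCC
    A ↦ DD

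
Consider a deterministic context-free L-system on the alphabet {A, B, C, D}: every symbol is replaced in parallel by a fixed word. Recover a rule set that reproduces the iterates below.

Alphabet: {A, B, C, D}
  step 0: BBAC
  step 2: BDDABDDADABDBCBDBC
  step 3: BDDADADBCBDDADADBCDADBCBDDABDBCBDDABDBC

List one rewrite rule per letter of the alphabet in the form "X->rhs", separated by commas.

  step 2 ⇒ step 3: BDDABDDADABDBCBDBC ⇒ BD·DA·DA·DBC·BD·DA·DA·DBC·DA·DBC·BD·DA·BD·BC·BD·DA·BD·BC
    A ↦ DBC
    B ↦ BD
    C ↦ BC
    D ↦ DA

A->DBC, B->BD, C->BC, D->DA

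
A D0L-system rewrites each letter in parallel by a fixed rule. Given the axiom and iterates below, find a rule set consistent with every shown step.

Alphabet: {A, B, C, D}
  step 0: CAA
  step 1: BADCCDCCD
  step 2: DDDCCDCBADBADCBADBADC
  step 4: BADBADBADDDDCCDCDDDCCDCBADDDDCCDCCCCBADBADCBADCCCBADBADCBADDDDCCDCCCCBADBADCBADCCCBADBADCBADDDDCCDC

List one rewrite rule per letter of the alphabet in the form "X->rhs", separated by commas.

  step 1 ⇒ step 2: BADCCDCCD ⇒ DDD·CCD·C·BAD·BAD·C·BAD·BAD·C
    A ↦ CCD
    B ↦ DDD
    C ↦ BAD
    D ↦ C

A->CCD, B->DDD, C->BAD, D->C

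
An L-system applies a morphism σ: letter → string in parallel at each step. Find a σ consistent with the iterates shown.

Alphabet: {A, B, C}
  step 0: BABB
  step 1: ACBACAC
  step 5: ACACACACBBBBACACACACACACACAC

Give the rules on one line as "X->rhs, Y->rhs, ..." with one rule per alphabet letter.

A->B, B->AC, C->B

  step 0 ⇒ step 1: BABB ⇒ AC·B·AC·AC
    A ↦ B
    B ↦ AC
    C ↦ B  (constrained at step 1)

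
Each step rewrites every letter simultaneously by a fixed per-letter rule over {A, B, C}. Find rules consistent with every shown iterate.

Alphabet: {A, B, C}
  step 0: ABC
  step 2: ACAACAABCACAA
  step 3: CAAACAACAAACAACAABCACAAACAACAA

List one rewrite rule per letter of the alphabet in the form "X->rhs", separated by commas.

  step 2 ⇒ step 3: ACAACAABCACAA ⇒ CAA·A·CAA·CAA·A·CAA·CAA·BC·A·CAA·A·CAA·CAA
    A ↦ CAA
    B ↦ BC
    C ↦ A

A->CAA, B->BC, C->A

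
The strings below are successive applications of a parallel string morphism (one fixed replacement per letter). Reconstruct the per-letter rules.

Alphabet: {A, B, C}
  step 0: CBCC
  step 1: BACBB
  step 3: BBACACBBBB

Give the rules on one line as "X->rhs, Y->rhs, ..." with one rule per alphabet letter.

  step 0 ⇒ step 1: CBCC ⇒ B·AC·B·B
    B ↦ AC
    C ↦ B
    A ↦ B  (constrained at step 1)

A->B, B->AC, C->B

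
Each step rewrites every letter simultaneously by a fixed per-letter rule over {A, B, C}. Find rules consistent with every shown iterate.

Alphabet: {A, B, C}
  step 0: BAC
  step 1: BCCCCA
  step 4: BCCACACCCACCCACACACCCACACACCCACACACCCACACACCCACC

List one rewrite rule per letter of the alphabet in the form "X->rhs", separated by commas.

A->CC, B->BC, C->CA

  step 0 ⇒ step 1: BAC ⇒ BC·CC·CA
    A ↦ CC
    B ↦ BC
    C ↦ CA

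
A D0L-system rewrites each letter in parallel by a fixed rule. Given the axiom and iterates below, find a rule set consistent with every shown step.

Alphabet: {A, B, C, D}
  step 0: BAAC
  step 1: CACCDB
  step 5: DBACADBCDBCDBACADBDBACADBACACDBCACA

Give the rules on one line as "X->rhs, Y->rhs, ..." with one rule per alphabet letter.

  step 0 ⇒ step 1: BAAC ⇒ CA·C·C·DB
    A ↦ C
    B ↦ CA
    C ↦ DB
    D ↦ A  (constrained at step 1)

A->C, B->CA, C->DB, D->A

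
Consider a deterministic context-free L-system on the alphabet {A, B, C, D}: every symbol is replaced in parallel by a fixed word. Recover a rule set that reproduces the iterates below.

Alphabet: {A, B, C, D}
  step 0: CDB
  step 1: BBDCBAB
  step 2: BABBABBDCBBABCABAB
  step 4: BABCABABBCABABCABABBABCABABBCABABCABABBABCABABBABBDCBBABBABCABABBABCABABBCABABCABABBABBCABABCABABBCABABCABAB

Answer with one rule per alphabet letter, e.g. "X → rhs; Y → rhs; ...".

A->CA, B->BAB, C->B, D->BDC

  step 1 ⇒ step 2: BBDCBAB ⇒ BAB·BAB·BDC·B·BAB·CA·BAB
    A ↦ CA
    B ↦ BAB
    C ↦ B
    D ↦ BDC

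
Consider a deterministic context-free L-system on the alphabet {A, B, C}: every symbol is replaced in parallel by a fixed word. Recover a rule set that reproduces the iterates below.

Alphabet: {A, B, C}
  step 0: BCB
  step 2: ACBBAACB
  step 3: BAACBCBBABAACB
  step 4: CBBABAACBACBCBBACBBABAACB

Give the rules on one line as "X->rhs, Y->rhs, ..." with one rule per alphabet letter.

  step 3 ⇒ step 4: BAACBCBBABAACB ⇒ CB·BA·BA·A·CB·A·CB·CB·BA·CB·BA·BA·A·CB
    A ↦ BA
    B ↦ CB
    C ↦ A

A->BA, B->CB, C->A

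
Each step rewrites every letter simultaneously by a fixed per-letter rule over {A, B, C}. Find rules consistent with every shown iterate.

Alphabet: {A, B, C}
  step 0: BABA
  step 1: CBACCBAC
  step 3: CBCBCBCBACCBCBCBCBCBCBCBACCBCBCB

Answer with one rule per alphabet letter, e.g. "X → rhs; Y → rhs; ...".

A->AC, B->CB, C->CB

  step 0 ⇒ step 1: BABA ⇒ CB·AC·CB·AC
    A ↦ AC
    B ↦ CB
    C ↦ CB  (constrained at step 1)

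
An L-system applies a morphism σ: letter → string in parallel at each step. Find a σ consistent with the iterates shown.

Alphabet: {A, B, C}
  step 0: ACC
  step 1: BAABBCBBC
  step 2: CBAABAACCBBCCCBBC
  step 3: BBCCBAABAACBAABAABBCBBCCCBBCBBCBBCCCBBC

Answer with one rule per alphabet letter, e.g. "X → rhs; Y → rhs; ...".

  step 2 ⇒ step 3: CBAABAACCBBCCCBBC ⇒ BBC·C·BAA·BAA·C·BAA·BAA·BBC·BBC·C·C·BBC·BBC·BBC·C·C·BBC
    A ↦ BAA
    B ↦ C
    C ↦ BBC

A->BAA, B->C, C->BBC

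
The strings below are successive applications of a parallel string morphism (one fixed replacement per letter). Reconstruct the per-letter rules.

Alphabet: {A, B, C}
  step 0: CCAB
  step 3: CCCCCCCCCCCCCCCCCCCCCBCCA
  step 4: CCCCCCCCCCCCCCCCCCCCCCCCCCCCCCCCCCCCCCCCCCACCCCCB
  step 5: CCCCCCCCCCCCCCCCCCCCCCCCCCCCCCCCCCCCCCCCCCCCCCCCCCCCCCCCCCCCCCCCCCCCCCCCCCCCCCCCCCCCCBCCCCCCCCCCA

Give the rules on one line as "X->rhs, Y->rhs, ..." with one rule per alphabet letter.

A->CB, B->A, C->CC

  step 4 ⇒ step 5: CCCCCCCCCCCCCCCCCCCCCCCCCCCCCCCCCCCCCCCCCCACCCCCB ⇒ CC·CC·CC·CC·CC·CC·CC·CC·CC·CC·CC·CC·CC·CC·CC·CC·CC·CC·CC·CC·CC·CC·CC·CC·CC·CC·CC·CC·CC·CC·CC·CC·CC·CC·CC·CC·CC·CC·CC·CC·CC·CC·CB·CC·CC·CC·CC·CC·A
    A ↦ CB
    B ↦ A
    C ↦ CC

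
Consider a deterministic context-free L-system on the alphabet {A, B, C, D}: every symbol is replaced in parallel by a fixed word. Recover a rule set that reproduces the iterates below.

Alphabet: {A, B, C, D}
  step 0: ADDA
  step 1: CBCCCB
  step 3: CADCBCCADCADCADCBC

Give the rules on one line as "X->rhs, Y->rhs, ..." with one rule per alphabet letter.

  step 0 ⇒ step 1: ADDA ⇒ CB·C·C·CB
    A ↦ CB
    D ↦ C
    B ↦ AD  (constrained at step 1)
    C ↦ DB  (constrained at step 1)

A->CB, B->AD, C->DB, D->C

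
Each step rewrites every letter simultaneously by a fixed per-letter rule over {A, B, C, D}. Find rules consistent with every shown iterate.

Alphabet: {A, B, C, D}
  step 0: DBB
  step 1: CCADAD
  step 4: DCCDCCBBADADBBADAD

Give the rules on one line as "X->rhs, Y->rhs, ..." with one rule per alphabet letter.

  step 0 ⇒ step 1: DBB ⇒ CC·AD·AD
    B ↦ AD
    D ↦ CC
    A ↦ D  (constrained at step 1)
    C ↦ B  (constrained at step 1)

A->D, B->AD, C->B, D->CC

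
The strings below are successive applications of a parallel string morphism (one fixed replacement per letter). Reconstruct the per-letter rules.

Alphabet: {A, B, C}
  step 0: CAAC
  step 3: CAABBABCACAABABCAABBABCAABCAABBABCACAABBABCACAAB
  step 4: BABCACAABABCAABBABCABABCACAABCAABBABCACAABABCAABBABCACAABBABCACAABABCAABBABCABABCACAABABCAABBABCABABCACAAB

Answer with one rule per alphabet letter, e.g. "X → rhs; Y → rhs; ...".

  step 3 ⇒ step 4: CAABBABCACAABABCAABBABCAABCAABBABCACAABBABCACAAB ⇒ BAB·CA·CA·AB·AB·CA·AB·BAB·CA·BAB·CA·CA·AB·CA·AB·BAB·CA·CA·AB·AB·CA·AB·BAB·CA·CA·AB·BAB·CA·CA·AB·AB·CA·AB·BAB·CA·BAB·CA·CA·AB·AB·CA·AB·BAB·CA·BAB·CA·CA·AB
    A ↦ CA
    B ↦ AB
    C ↦ BAB

A->CA, B->AB, C->BAB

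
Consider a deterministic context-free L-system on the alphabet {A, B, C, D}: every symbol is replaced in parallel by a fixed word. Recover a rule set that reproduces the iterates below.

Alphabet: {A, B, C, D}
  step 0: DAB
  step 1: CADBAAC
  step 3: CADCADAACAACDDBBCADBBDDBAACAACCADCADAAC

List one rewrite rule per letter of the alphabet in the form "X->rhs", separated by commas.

  step 0 ⇒ step 1: DAB ⇒ CAD·B·AAC
    A ↦ B
    B ↦ AAC
    D ↦ CAD
    C ↦ DDB  (constrained at step 1)

A->B, B->AAC, C->DDB, D->CAD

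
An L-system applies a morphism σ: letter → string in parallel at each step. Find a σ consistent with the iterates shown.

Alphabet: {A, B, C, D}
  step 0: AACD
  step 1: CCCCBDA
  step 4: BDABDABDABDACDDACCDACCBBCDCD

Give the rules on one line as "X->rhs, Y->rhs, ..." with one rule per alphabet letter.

A->CC, B->CD, C->B, D->DA

  step 0 ⇒ step 1: AACD ⇒ CC·CC·B·DA
    A ↦ CC
    C ↦ B
    D ↦ DA
    B ↦ CD  (constrained at step 1)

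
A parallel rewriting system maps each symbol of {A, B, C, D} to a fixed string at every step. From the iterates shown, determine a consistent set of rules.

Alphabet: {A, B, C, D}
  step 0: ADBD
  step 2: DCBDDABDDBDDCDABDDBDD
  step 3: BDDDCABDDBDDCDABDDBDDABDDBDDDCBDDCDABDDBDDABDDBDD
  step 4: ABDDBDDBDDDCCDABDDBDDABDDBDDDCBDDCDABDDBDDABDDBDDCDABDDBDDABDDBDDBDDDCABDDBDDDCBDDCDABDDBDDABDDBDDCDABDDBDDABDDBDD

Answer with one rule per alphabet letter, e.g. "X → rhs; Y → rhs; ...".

  step 3 ⇒ step 4: BDDDCABDDBDDCDABDDBDDABDDBDDDCBDDCDABDDBDDABDDBDD ⇒ A·BDD·BDD·BDD·DC·CD·A·BDD·BDD·A·BDD·BDD·DC·BDD·CD·A·BDD·BDD·A·BDD·BDD·CD·A·BDD·BDD·A·BDD·BDD·BDD·DC·A·BDD·BDD·DC·BDD·CD·A·BDD·BDD·A·BDD·BDD·CD·A·BDD·BDD·A·BDD·BDD
    A ↦ CD
    B ↦ A
    C ↦ DC
    D ↦ BDD

A->CD, B->A, C->DC, D->BDD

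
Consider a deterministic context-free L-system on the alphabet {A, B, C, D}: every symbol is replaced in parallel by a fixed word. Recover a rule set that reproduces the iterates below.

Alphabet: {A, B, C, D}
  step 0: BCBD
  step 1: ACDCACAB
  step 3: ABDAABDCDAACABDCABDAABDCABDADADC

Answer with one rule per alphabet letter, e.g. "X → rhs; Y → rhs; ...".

  step 0 ⇒ step 1: BCBD ⇒ AC·DC·AC·AB
    B ↦ AC
    C ↦ DC
    D ↦ AB
    A ↦ DA  (constrained at step 1)

A->DA, B->AC, C->DC, D->AB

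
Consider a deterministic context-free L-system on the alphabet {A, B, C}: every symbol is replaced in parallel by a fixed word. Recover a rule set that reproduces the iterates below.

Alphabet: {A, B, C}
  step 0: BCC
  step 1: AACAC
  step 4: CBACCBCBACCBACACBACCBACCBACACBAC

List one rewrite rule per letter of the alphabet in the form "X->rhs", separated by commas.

  step 0 ⇒ step 1: BCC ⇒ A·AC·AC
    B ↦ A
    C ↦ AC
    A ↦ CB  (constrained at step 1)

A->CB, B->A, C->AC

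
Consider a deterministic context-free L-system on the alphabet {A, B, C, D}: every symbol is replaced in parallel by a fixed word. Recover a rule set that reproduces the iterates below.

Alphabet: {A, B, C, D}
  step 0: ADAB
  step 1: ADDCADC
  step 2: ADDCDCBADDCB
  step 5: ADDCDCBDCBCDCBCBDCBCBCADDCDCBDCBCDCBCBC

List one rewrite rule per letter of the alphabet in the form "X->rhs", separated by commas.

A->AD, B->C, C->B, D->DC

  step 1 ⇒ step 2: ADDCADC ⇒ AD·DC·DC·B·AD·DC·B
    A ↦ AD
    C ↦ B
    D ↦ DC
  step 0 ⇒ step 1: ADAB ⇒ AD·DC·AD·C
    B ↦ C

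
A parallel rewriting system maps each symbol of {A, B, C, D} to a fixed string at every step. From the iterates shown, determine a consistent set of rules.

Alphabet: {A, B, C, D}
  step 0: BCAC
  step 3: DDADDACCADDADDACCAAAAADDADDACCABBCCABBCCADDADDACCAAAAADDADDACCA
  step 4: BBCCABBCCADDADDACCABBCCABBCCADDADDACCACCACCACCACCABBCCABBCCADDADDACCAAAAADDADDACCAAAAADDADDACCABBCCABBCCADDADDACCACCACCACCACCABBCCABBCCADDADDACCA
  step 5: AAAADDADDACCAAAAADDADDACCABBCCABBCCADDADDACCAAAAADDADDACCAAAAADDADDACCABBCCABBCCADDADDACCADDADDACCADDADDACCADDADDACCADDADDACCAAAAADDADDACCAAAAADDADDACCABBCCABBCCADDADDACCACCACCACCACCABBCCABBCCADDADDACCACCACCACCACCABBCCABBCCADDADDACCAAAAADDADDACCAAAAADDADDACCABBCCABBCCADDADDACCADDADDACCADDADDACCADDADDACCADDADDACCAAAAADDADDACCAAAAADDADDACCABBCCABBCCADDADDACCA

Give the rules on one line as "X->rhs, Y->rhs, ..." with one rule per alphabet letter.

  step 4 ⇒ step 5: BBCCABBCCADDADDACCABBCCABBCCADDADDACCACCACCACCACCABBCCABBCCADDADDACCAAAAADDADDACCAAAAADDADDACCABBCCABBCCADDADDACCACCACCACCACCABBCCABBCCADDADDACCA ⇒ AA·AA·DDA·DDA·CCA·AA·AA·DDA·DDA·CCA·B·B·CCA·B·B·CCA·DDA·DDA·CCA·AA·AA·DDA·DDA·CCA·AA·AA·DDA·DDA·CCA·B·B·CCA·B·B·CCA·DDA·DDA·CCA·DDA·DDA·CCA·DDA·DDA·CCA·DDA·DDA·CCA·DDA·DDA·CCA·AA·AA·DDA·DDA·CCA·AA·AA·DDA·DDA·CCA·B·B·CCA·B·B·CCA·DDA·DDA·CCA·CCA·CCA·CCA·CCA·B·B·CCA·B·B·CCA·DDA·DDA·CCA·CCA·CCA·CCA·CCA·B·B·CCA·B·B·CCA·DDA·DDA·CCA·AA·AA·DDA·DDA·CCA·AA·AA·DDA·DDA·CCA·B·B·CCA·B·B·CCA·DDA·DDA·CCA·DDA·DDA·CCA·DDA·DDA·CCA·DDA·DDA·CCA·DDA·DDA·CCA·AA·AA·DDA·DDA·CCA·AA·AA·DDA·DDA·CCA·B·B·CCA·B·B·CCA·DDA·DDA·CCA
    A ↦ CCA
    B ↦ AA
    C ↦ DDA
    D ↦ B

A->CCA, B->AA, C->DDA, D->B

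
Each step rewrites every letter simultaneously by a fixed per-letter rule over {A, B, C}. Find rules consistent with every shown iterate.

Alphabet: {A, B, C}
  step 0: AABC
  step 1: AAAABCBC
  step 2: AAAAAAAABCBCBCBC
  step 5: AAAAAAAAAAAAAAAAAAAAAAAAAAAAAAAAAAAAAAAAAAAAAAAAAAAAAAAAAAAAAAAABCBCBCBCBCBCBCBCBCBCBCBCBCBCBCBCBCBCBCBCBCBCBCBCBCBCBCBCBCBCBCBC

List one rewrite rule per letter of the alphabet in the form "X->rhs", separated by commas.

A->AA, B->BC, C->BC

  step 1 ⇒ step 2: AAAABCBC ⇒ AA·AA·AA·AA·BC·BC·BC·BC
    A ↦ AA
    B ↦ BC
    C ↦ BC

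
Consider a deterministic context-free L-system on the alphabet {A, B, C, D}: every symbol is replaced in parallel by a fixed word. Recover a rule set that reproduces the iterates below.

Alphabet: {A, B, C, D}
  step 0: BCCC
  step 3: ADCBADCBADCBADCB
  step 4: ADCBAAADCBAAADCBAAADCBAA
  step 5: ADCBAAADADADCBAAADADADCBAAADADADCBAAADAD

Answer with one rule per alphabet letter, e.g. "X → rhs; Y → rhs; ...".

A->AD, B->A, C->A, D->CB

  step 4 ⇒ step 5: ADCBAAADCBAAADCBAAADCBAA ⇒ AD·CB·A·A·AD·AD·AD·CB·A·A·AD·AD·AD·CB·A·A·AD·AD·AD·CB·A·A·AD·AD
    A ↦ AD
    B ↦ A
    C ↦ A
    D ↦ CB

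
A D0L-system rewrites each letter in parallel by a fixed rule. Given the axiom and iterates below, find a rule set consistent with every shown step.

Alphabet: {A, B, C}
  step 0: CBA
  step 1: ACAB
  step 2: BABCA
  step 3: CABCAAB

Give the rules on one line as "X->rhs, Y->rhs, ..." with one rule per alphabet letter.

  step 2 ⇒ step 3: BABCA ⇒ CA·B·CA·A·B
    A ↦ B
    B ↦ CA
    C ↦ A

A->B, B->CA, C->A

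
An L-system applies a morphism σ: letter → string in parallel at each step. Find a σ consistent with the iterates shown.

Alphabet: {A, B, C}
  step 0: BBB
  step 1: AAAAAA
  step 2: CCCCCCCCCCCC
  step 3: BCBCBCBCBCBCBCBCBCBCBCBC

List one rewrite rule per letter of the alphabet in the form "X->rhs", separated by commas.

  step 2 ⇒ step 3: CCCCCCCCCCCC ⇒ BC·BC·BC·BC·BC·BC·BC·BC·BC·BC·BC·BC
    C ↦ BC
  step 1 ⇒ step 2: AAAAAA ⇒ CC·CC·CC·CC·CC·CC
    A ↦ CC
  step 0 ⇒ step 1: BBB ⇒ AA·AA·AA
    B ↦ AA

A->CC, B->AA, C->BC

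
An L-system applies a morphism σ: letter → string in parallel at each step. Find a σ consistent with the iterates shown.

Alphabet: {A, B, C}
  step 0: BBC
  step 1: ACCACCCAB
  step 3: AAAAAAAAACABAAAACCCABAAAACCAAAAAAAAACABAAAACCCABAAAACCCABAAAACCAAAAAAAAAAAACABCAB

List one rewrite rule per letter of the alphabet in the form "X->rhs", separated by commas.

  step 0 ⇒ step 1: BBC ⇒ ACC·ACC·CAB
    B ↦ ACC
    C ↦ CAB
    A ↦ AAA  (constrained at step 1)

A->AAA, B->ACC, C->CAB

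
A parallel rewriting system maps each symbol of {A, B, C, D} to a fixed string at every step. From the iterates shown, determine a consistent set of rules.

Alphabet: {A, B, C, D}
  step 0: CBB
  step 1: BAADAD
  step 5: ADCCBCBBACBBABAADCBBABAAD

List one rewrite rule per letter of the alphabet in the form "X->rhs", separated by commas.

A->C, B->AD, C->BA, D->B

  step 0 ⇒ step 1: CBB ⇒ BA·AD·AD
    B ↦ AD
    C ↦ BA
    A ↦ C  (constrained at step 1)
    D ↦ B  (constrained at step 1)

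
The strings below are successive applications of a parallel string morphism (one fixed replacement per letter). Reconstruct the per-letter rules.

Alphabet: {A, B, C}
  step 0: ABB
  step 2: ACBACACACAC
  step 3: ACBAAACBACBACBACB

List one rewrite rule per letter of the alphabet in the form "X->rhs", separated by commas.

A->AC, B->AA, C->B

  step 2 ⇒ step 3: ACBACACACAC ⇒ AC·B·AA·AC·B·AC·B·AC·B·AC·B
    A ↦ AC
    B ↦ AA
    C ↦ B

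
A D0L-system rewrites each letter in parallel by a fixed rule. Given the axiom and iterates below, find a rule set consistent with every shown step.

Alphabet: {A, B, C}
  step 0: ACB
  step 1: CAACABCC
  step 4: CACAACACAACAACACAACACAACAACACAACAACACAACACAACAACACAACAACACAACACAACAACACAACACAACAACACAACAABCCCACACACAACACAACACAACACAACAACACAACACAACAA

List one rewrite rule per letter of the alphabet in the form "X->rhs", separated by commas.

  step 0 ⇒ step 1: ACB ⇒ CAA·CA·BCC
    A ↦ CAA
    B ↦ BCC
    C ↦ CA

A->CAA, B->BCC, C->CA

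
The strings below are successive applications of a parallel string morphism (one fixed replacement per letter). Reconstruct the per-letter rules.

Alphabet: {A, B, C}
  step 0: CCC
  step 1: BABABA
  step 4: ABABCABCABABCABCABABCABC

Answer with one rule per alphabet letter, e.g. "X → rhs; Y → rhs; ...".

A->BC, B->A, C->BA

  step 0 ⇒ step 1: CCC ⇒ BA·BA·BA
    C ↦ BA
    A ↦ BC  (constrained at step 1)
    B ↦ A  (constrained at step 1)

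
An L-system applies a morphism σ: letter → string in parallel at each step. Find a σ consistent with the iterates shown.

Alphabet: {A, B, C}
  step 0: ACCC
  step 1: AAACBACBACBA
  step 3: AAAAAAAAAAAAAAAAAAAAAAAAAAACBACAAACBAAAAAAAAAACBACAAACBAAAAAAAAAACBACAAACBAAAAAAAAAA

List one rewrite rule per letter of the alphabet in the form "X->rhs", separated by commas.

A->AAA, B->C, C->CBA

  step 0 ⇒ step 1: ACCC ⇒ AAA·CBA·CBA·CBA
    A ↦ AAA
    C ↦ CBA
    B ↦ C  (constrained at step 1)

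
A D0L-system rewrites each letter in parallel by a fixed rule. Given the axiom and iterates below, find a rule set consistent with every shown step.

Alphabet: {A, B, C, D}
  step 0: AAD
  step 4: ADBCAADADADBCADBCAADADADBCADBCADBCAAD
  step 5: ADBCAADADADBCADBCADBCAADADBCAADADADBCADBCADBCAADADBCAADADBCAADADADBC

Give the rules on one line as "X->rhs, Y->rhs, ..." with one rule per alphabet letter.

  step 4 ⇒ step 5: ADBCAADADADBCADBCAADADADBCADBCADBCAAD ⇒ AD·BC·A·AD·AD·AD·BC·AD·BC·AD·BC·A·AD·AD·BC·A·AD·AD·AD·BC·AD·BC·AD·BC·A·AD·AD·BC·A·AD·AD·BC·A·AD·AD·AD·BC
    A ↦ AD
    B ↦ A
    C ↦ AD
    D ↦ BC

A->AD, B->A, C->AD, D->BC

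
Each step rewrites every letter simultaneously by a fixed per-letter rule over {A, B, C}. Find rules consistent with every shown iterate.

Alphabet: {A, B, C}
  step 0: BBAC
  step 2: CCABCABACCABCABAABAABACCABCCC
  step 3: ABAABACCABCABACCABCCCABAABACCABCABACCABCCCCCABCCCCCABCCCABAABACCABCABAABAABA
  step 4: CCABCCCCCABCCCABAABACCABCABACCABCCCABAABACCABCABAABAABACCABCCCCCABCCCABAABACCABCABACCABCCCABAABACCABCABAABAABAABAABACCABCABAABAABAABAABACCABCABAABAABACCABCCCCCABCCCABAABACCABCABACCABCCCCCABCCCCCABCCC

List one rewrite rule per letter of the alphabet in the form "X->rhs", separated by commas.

A->CC, B->ABC, C->ABA

  step 3 ⇒ step 4: ABAABACCABCABACCABCCCABAABACCABCABACCABCCCCCABCCCCCABCCCABAABACCABCABAABAABA ⇒ CC·ABC·CC·CC·ABC·CC·ABA·ABA·CC·ABC·ABA·CC·ABC·CC·ABA·ABA·CC·ABC·ABA·ABA·ABA·CC·ABC·CC·CC·ABC·CC·ABA·ABA·CC·ABC·ABA·CC·ABC·CC·ABA·ABA·CC·ABC·ABA·ABA·ABA·ABA·ABA·CC·ABC·ABA·ABA·ABA·ABA·ABA·CC·ABC·ABA·ABA·ABA·CC·ABC·CC·CC·ABC·CC·ABA·ABA·CC·ABC·ABA·CC·ABC·CC·CC·ABC·CC·CC·ABC·CC
    A ↦ CC
    B ↦ ABC
    C ↦ ABA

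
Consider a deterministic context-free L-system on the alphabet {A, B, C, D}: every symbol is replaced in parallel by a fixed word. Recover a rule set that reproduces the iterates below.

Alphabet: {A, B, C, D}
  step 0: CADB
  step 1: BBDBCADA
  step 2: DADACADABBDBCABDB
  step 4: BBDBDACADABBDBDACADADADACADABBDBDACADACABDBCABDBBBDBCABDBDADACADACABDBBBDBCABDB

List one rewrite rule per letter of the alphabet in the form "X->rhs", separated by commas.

A->BDB, B->DA, C->B, D->CA

  step 1 ⇒ step 2: BBDBCADA ⇒ DA·DA·CA·DA·B·BDB·CA·BDB
    A ↦ BDB
    B ↦ DA
    C ↦ B
    D ↦ CA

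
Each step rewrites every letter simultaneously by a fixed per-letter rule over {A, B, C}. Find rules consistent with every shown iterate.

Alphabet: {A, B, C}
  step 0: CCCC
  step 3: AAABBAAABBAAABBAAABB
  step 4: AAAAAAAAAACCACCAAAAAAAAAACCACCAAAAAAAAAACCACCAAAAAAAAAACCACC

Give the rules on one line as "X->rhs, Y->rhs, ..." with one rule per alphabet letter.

A->AAA, B->ACC, C->B

  step 3 ⇒ step 4: AAABBAAABBAAABBAAABB ⇒ AAA·AAA·AAA·ACC·ACC·AAA·AAA·AAA·ACC·ACC·AAA·AAA·AAA·ACC·ACC·AAA·AAA·AAA·ACC·ACC
    A ↦ AAA
    B ↦ ACC
    C ↦ B  (constrained at step 0)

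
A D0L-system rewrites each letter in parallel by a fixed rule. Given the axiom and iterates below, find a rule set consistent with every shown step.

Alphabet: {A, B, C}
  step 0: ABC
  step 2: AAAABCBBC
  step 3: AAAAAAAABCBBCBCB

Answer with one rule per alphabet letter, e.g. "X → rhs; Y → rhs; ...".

A->AA, B->BC, C->B

  step 2 ⇒ step 3: AAAABCBBC ⇒ AA·AA·AA·AA·BC·B·BC·BC·B
    A ↦ AA
    B ↦ BC
    C ↦ B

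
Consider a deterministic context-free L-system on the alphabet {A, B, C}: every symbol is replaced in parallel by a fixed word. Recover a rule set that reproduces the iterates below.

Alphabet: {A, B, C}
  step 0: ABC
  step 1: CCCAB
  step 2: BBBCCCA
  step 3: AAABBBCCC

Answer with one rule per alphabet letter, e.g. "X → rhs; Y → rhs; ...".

  step 2 ⇒ step 3: BBBCCCA ⇒ A·A·A·B·B·B·CCC
    A ↦ CCC
    B ↦ A
    C ↦ B

A->CCC, B->A, C->B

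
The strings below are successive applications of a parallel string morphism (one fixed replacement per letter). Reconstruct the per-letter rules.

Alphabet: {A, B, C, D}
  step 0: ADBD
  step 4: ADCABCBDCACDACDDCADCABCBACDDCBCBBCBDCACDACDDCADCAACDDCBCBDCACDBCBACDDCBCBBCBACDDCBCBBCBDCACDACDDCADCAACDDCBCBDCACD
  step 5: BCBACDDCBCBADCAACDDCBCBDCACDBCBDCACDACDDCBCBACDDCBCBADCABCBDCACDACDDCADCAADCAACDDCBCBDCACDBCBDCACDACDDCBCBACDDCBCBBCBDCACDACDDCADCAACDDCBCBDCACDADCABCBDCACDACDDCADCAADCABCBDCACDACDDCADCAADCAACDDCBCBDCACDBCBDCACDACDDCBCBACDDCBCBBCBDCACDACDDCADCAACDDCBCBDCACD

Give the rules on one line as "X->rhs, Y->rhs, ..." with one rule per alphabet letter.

A->BCB, B->A, C->DC, D->ACD

  step 4 ⇒ step 5: ADCABCBDCACDACDDCADCABCBACDDCBCBBCBDCACDACDDCADCAACDDCBCBDCACDBCBACDDCBCBBCBACDDCBCBBCBDCACDACDDCADCAACDDCBCBDCACD ⇒ BCB·ACD·DC·BCB·A·DC·A·ACD·DC·BCB·DC·ACD·BCB·DC·ACD·ACD·DC·BCB·ACD·DC·BCB·A·DC·A·BCB·DC·ACD·ACD·DC·A·DC·A·A·DC·A·ACD·DC·BCB·DC·ACD·BCB·DC·ACD·ACD·DC·BCB·ACD·DC·BCB·BCB·DC·ACD·ACD·DC·A·DC·A·ACD·DC·BCB·DC·ACD·A·DC·A·BCB·DC·ACD·ACD·DC·A·DC·A·A·DC·A·BCB·DC·ACD·ACD·DC·A·DC·A·A·DC·A·ACD·DC·BCB·DC·ACD·BCB·DC·ACD·ACD·DC·BCB·ACD·DC·BCB·BCB·DC·ACD·ACD·DC·A·DC·A·ACD·DC·BCB·DC·ACD
    A ↦ BCB
    B ↦ A
    C ↦ DC
    D ↦ ACD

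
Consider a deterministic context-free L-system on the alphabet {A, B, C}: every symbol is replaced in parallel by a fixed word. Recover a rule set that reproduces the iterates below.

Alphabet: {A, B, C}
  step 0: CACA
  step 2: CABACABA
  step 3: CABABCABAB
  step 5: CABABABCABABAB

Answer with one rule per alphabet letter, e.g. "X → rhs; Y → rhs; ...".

  step 2 ⇒ step 3: CABACABA ⇒ CA·B·A·B·CA·B·A·B
    A ↦ B
    B ↦ A
    C ↦ CA

A->B, B->A, C->CA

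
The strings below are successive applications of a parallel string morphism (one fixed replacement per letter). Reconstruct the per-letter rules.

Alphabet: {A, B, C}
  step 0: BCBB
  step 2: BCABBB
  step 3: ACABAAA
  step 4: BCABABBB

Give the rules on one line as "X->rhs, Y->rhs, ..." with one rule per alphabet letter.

  step 3 ⇒ step 4: ACABAAA ⇒ B·CA·B·A·B·B·B
    A ↦ B
    B ↦ A
    C ↦ CA

A->B, B->A, C->CA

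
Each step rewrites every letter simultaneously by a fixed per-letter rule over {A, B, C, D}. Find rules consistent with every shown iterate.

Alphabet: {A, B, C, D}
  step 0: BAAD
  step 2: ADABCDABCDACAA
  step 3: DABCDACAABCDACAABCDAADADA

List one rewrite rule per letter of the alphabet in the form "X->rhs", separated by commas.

A->DA, B->CA, C->A, D->BC

  step 2 ⇒ step 3: ADABCDABCDACAA ⇒ DA·BC·DA·CA·A·BC·DA·CA·A·BC·DA·A·DA·DA
    A ↦ DA
    B ↦ CA
    C ↦ A
    D ↦ BC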